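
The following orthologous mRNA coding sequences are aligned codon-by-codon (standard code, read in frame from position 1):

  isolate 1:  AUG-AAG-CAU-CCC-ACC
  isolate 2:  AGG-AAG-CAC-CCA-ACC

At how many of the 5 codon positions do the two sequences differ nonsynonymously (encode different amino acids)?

1

Codon 1: AUG Met / AGG Arg — nonsynonymous.
Codon 2: AAG Lys / AAG Lys — identical.
Codon 3: CAU His / CAC His — synonymous.
Codon 4: CCC Pro / CCA Pro — synonymous.
Codon 5: ACC Thr / ACC Thr — identical.
Nonsynonymous differences: 1.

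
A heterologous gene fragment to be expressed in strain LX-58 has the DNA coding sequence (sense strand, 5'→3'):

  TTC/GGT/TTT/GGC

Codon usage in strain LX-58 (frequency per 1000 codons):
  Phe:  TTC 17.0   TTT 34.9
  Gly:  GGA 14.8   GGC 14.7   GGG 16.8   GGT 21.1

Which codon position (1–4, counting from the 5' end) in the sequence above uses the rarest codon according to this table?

4

Codon 1 TTC (Phe): 17.0 per 1000.
Codon 2 GGT (Gly): 21.1 per 1000.
Codon 3 TTT (Phe): 34.9 per 1000.
Codon 4 GGC (Gly): 14.7 per 1000.
Lowest frequency is 14.7 at codon 4.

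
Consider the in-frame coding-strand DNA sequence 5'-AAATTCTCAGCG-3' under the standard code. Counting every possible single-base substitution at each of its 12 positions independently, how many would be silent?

Codon 1 (AAA, Lys): 1 synonymous substitution.
Codon 2 (TTC, Phe): 1 synonymous substitution.
Codon 3 (TCA, Ser): 3 synonymous substitutions.
Codon 4 (GCG, Ala): 3 synonymous substitutions.
Total: 1 + 1 + 3 + 3 = 8.

8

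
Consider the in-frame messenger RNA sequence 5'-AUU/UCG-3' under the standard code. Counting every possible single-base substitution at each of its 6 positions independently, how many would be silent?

Codon 1 (AUU, Ile): 2 synonymous substitutions.
Codon 2 (UCG, Ser): 3 synonymous substitutions.
Total: 2 + 3 = 5.

5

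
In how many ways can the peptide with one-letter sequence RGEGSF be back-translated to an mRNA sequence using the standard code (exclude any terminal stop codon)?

2304

Arg: 6 codons.
Gly: 4 codons.
Glu: 2 codons.
Gly: 4 codons.
Ser: 6 codons.
Phe: 2 codons.
6 × 4 × 2 × 4 × 6 × 2 = 2304.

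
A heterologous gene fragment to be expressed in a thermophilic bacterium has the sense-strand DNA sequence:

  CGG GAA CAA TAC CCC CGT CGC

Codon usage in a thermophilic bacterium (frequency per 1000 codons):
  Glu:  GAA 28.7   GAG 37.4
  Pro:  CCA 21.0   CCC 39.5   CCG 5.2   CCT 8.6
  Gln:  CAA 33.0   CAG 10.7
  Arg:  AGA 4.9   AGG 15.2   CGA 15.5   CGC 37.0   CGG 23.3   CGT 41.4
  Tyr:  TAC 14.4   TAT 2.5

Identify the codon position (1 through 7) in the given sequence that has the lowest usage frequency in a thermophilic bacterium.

4

Codon 1 CGG (Arg): 23.3 per 1000.
Codon 2 GAA (Glu): 28.7 per 1000.
Codon 3 CAA (Gln): 33.0 per 1000.
Codon 4 TAC (Tyr): 14.4 per 1000.
Codon 5 CCC (Pro): 39.5 per 1000.
Codon 6 CGT (Arg): 41.4 per 1000.
Codon 7 CGC (Arg): 37.0 per 1000.
Lowest frequency is 14.4 at codon 4.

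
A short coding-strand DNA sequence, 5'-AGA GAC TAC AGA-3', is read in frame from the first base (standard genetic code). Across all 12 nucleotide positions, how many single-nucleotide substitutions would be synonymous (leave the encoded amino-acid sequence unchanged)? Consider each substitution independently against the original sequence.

6

Codon 1 (AGA, Arg): 2 synonymous substitutions.
Codon 2 (GAC, Asp): 1 synonymous substitution.
Codon 3 (TAC, Tyr): 1 synonymous substitution.
Codon 4 (AGA, Arg): 2 synonymous substitutions.
Total: 2 + 1 + 1 + 2 = 6.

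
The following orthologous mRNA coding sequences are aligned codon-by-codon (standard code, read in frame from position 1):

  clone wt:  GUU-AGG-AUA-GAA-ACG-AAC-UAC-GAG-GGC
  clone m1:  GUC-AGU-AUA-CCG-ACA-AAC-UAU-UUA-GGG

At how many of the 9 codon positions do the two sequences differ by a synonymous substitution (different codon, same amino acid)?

4

Codon 1: GUU Val / GUC Val — synonymous.
Codon 2: AGG Arg / AGU Ser — nonsynonymous.
Codon 3: AUA Ile / AUA Ile — identical.
Codon 4: GAA Glu / CCG Pro — nonsynonymous.
Codon 5: ACG Thr / ACA Thr — synonymous.
Codon 6: AAC Asn / AAC Asn — identical.
Codon 7: UAC Tyr / UAU Tyr — synonymous.
Codon 8: GAG Glu / UUA Leu — nonsynonymous.
Codon 9: GGC Gly / GGG Gly — synonymous.
Synonymous differences: 4.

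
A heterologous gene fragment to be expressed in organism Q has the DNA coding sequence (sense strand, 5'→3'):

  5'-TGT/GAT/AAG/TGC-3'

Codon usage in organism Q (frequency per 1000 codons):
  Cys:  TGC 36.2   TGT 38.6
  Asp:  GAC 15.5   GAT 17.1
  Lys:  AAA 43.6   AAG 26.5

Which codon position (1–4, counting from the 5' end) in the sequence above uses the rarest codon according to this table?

Codon 1 TGT (Cys): 38.6 per 1000.
Codon 2 GAT (Asp): 17.1 per 1000.
Codon 3 AAG (Lys): 26.5 per 1000.
Codon 4 TGC (Cys): 36.2 per 1000.
Lowest frequency is 17.1 at codon 2.

2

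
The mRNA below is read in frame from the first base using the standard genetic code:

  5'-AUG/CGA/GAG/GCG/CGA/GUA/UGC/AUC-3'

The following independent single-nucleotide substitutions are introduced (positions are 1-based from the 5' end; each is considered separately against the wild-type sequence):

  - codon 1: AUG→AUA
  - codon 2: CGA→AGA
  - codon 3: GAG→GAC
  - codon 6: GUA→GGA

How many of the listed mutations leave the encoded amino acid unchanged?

Codon 1: AUG (Met) → AUA (Ile) — missense.
Codon 2: CGA (Arg) → AGA (Arg) — synonymous.
Codon 3: GAG (Glu) → GAC (Asp) — missense.
Codon 6: GUA (Val) → GGA (Gly) — missense.
Synonymous: 1 of 4.

1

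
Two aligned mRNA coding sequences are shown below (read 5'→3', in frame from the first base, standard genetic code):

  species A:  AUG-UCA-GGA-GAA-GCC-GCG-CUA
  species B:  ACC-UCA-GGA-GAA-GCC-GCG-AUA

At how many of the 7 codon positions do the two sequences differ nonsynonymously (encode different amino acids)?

2

Codon 1: AUG Met / ACC Thr — nonsynonymous.
Codon 2: UCA Ser / UCA Ser — identical.
Codon 3: GGA Gly / GGA Gly — identical.
Codon 4: GAA Glu / GAA Glu — identical.
Codon 5: GCC Ala / GCC Ala — identical.
Codon 6: GCG Ala / GCG Ala — identical.
Codon 7: CUA Leu / AUA Ile — nonsynonymous.
Nonsynonymous differences: 2.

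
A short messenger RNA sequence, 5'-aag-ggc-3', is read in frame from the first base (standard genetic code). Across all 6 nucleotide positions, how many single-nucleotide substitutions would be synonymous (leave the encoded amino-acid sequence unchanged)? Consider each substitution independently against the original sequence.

Codon 1 (AAG, Lys): 1 synonymous substitution.
Codon 2 (GGC, Gly): 3 synonymous substitutions.
Total: 1 + 3 = 4.

4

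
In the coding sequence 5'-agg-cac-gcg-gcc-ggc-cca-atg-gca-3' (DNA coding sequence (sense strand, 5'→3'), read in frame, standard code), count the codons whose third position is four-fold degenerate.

Codon 1 AGG (Arg): third position 2-fold.
Codon 2 CAC (His): third position 2-fold.
Codon 3 GCG (Ala): third position 4-fold.
Codon 4 GCC (Ala): third position 4-fold.
Codon 5 GGC (Gly): third position 4-fold.
Codon 6 CCA (Pro): third position 4-fold.
Codon 7 ATG (Met): third position 1-fold.
Codon 8 GCA (Ala): third position 4-fold.
Four-fold degenerate third positions: 5.

5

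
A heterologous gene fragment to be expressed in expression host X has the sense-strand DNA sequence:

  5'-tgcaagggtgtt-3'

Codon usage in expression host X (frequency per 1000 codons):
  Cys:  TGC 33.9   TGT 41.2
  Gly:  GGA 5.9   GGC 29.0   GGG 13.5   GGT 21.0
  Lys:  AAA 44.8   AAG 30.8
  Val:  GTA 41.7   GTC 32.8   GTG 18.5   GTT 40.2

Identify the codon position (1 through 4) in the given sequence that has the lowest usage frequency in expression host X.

Codon 1 TGC (Cys): 33.9 per 1000.
Codon 2 AAG (Lys): 30.8 per 1000.
Codon 3 GGT (Gly): 21.0 per 1000.
Codon 4 GTT (Val): 40.2 per 1000.
Lowest frequency is 21.0 at codon 3.

3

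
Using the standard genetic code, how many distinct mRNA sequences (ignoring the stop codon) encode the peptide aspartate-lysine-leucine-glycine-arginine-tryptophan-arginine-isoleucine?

10368

Asp: 2 codons.
Lys: 2 codons.
Leu: 6 codons.
Gly: 4 codons.
Arg: 6 codons.
Trp: 1 codon.
Arg: 6 codons.
Ile: 3 codons.
2 × 2 × 6 × 4 × 6 × 1 × 6 × 3 = 10368.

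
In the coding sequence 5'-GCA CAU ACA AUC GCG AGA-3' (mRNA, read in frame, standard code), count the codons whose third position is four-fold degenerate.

3

Codon 1 GCA (Ala): third position 4-fold.
Codon 2 CAU (His): third position 2-fold.
Codon 3 ACA (Thr): third position 4-fold.
Codon 4 AUC (Ile): third position 3-fold.
Codon 5 GCG (Ala): third position 4-fold.
Codon 6 AGA (Arg): third position 2-fold.
Four-fold degenerate third positions: 3.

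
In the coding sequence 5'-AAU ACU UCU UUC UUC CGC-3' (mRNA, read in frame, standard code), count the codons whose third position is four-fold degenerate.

Codon 1 AAU (Asn): third position 2-fold.
Codon 2 ACU (Thr): third position 4-fold.
Codon 3 UCU (Ser): third position 4-fold.
Codon 4 UUC (Phe): third position 2-fold.
Codon 5 UUC (Phe): third position 2-fold.
Codon 6 CGC (Arg): third position 4-fold.
Four-fold degenerate third positions: 3.

3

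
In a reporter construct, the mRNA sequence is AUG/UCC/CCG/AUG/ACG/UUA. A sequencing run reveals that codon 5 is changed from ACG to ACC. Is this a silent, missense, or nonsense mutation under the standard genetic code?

Position 15 falls in codon 5: ACG → Thr.
After the substitution the codon is ACC → Thr.
Both encode Thr, so the change is synonymous.

silent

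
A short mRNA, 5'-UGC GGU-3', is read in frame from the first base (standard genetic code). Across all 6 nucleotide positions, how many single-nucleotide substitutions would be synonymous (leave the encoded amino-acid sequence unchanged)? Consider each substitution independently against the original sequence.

Codon 1 (UGC, Cys): 1 synonymous substitution.
Codon 2 (GGU, Gly): 3 synonymous substitutions.
Total: 1 + 3 = 4.

4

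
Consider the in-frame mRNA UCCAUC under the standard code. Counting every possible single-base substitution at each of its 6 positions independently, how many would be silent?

Codon 1 (UCC, Ser): 3 synonymous substitutions.
Codon 2 (AUC, Ile): 2 synonymous substitutions.
Total: 3 + 2 = 5.

5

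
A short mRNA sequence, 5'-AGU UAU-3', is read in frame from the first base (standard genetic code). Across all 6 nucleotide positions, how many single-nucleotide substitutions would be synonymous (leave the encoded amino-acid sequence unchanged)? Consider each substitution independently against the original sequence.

Codon 1 (AGU, Ser): 1 synonymous substitution.
Codon 2 (UAU, Tyr): 1 synonymous substitution.
Total: 1 + 1 = 2.

2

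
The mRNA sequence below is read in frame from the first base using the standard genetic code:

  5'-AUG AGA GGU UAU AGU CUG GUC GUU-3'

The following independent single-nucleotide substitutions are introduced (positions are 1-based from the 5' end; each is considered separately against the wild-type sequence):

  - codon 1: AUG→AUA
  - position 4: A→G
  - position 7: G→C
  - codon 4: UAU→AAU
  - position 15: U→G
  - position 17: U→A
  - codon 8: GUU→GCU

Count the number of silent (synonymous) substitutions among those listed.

0

Codon 1: AUG (Met) → AUA (Ile) — missense.
Codon 2: AGA (Arg) → GGA (Gly) — missense.
Codon 3: GGU (Gly) → CGU (Arg) — missense.
Codon 4: UAU (Tyr) → AAU (Asn) — missense.
Codon 5: AGU (Ser) → AGG (Arg) — missense.
Codon 6: CUG (Leu) → CAG (Gln) — missense.
Codon 8: GUU (Val) → GCU (Ala) — missense.
Synonymous: 0 of 7.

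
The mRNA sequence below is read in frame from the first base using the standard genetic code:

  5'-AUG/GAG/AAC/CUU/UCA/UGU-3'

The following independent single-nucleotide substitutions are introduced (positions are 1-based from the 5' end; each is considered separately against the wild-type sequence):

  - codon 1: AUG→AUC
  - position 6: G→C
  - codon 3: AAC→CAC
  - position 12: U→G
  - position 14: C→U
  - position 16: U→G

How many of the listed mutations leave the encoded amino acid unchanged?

1

Codon 1: AUG (Met) → AUC (Ile) — missense.
Codon 2: GAG (Glu) → GAC (Asp) — missense.
Codon 3: AAC (Asn) → CAC (His) — missense.
Codon 4: CUU (Leu) → CUG (Leu) — synonymous.
Codon 5: UCA (Ser) → UUA (Leu) — missense.
Codon 6: UGU (Cys) → GGU (Gly) — missense.
Synonymous: 1 of 6.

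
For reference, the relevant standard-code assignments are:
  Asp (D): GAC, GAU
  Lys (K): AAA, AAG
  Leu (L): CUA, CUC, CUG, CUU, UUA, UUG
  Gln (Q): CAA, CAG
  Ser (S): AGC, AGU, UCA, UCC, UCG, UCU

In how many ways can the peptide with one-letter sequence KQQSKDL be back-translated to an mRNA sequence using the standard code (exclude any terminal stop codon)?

1152

Lys: 2 codons.
Gln: 2 codons.
Gln: 2 codons.
Ser: 6 codons.
Lys: 2 codons.
Asp: 2 codons.
Leu: 6 codons.
2 × 2 × 2 × 6 × 2 × 2 × 6 = 1152.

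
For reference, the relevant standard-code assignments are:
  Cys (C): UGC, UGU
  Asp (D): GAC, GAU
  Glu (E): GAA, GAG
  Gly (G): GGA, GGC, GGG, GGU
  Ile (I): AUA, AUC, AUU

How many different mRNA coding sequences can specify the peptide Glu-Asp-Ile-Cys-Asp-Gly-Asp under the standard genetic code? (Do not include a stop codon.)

384

Glu: 2 codons.
Asp: 2 codons.
Ile: 3 codons.
Cys: 2 codons.
Asp: 2 codons.
Gly: 4 codons.
Asp: 2 codons.
2 × 2 × 3 × 2 × 2 × 4 × 2 = 384.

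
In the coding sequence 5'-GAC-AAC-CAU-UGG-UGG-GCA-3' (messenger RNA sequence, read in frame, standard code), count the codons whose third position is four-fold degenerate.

1

Codon 1 GAC (Asp): third position 2-fold.
Codon 2 AAC (Asn): third position 2-fold.
Codon 3 CAU (His): third position 2-fold.
Codon 4 UGG (Trp): third position 1-fold.
Codon 5 UGG (Trp): third position 1-fold.
Codon 6 GCA (Ala): third position 4-fold.
Four-fold degenerate third positions: 1.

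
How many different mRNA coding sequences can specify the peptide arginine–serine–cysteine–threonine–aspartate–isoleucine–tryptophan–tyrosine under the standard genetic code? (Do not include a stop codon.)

Arg: 6 codons.
Ser: 6 codons.
Cys: 2 codons.
Thr: 4 codons.
Asp: 2 codons.
Ile: 3 codons.
Trp: 1 codon.
Tyr: 2 codons.
6 × 6 × 2 × 4 × 2 × 3 × 1 × 2 = 3456.

3456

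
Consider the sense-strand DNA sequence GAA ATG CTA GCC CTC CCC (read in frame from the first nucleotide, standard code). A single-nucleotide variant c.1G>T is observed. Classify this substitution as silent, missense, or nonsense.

nonsense

Position 1 falls in codon 1: GAA → Glu.
After the substitution the codon is TAA → Stop.
The new codon is a stop codon, so this is a nonsense mutation.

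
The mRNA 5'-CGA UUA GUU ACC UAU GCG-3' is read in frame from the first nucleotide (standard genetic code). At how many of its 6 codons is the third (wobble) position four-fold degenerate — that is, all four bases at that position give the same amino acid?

Codon 1 CGA (Arg): third position 4-fold.
Codon 2 UUA (Leu): third position 2-fold.
Codon 3 GUU (Val): third position 4-fold.
Codon 4 ACC (Thr): third position 4-fold.
Codon 5 UAU (Tyr): third position 2-fold.
Codon 6 GCG (Ala): third position 4-fold.
Four-fold degenerate third positions: 4.

4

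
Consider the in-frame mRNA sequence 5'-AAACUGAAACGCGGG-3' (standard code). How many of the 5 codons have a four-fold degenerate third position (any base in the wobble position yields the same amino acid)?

3

Codon 1 AAA (Lys): third position 2-fold.
Codon 2 CUG (Leu): third position 4-fold.
Codon 3 AAA (Lys): third position 2-fold.
Codon 4 CGC (Arg): third position 4-fold.
Codon 5 GGG (Gly): third position 4-fold.
Four-fold degenerate third positions: 3.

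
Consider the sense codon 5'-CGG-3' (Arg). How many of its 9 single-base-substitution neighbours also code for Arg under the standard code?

Position 1: AGG → 1 synonymous.
Position 2: none → 0 synonymous.
Position 3: CGT, CGC, CGA → 3 synonymous.
Total: 1 + 0 + 3 = 4.

4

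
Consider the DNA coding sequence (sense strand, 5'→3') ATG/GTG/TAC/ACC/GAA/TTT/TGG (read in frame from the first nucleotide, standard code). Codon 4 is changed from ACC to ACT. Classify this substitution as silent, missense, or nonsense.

silent

Position 12 falls in codon 4: ACC → Thr.
After the substitution the codon is ACT → Thr.
Both encode Thr, so the change is synonymous.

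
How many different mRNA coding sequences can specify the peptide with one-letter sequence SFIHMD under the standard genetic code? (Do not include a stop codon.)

144

Ser: 6 codons.
Phe: 2 codons.
Ile: 3 codons.
His: 2 codons.
Met: 1 codon.
Asp: 2 codons.
6 × 2 × 3 × 2 × 1 × 2 = 144.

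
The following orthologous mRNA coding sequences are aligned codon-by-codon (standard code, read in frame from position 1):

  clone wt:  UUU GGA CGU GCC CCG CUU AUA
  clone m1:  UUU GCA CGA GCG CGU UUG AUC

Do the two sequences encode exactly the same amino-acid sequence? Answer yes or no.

Codon 1: UUU Phe / UUU Phe — identical.
Codon 2: GGA Gly / GCA Ala — nonsynonymous.
Codon 3: CGU Arg / CGA Arg — synonymous.
Codon 4: GCC Ala / GCG Ala — synonymous.
Codon 5: CCG Pro / CGU Arg — nonsynonymous.
Codon 6: CUU Leu / UUG Leu — synonymous.
Codon 7: AUA Ile / AUC Ile — synonymous.
Nonsynonymous differences: 2 → different protein.

no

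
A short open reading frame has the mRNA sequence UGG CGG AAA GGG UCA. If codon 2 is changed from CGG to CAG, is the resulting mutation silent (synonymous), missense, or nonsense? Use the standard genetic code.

Position 5 falls in codon 2: CGG → Arg.
After the substitution the codon is CAG → Gln.
Arg ≠ Gln, so this is a missense mutation.

missense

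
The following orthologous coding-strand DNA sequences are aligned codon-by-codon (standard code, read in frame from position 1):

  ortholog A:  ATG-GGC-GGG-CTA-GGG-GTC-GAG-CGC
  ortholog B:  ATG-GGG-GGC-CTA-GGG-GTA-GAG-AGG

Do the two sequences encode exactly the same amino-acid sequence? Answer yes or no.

Codon 1: ATG Met / ATG Met — identical.
Codon 2: GGC Gly / GGG Gly — synonymous.
Codon 3: GGG Gly / GGC Gly — synonymous.
Codon 4: CTA Leu / CTA Leu — identical.
Codon 5: GGG Gly / GGG Gly — identical.
Codon 6: GTC Val / GTA Val — synonymous.
Codon 7: GAG Glu / GAG Glu — identical.
Codon 8: CGC Arg / AGG Arg — synonymous.
Nonsynonymous differences: 0 → same protein.

yes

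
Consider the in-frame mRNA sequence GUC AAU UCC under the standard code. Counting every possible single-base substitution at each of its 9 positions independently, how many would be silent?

7

Codon 1 (GUC, Val): 3 synonymous substitutions.
Codon 2 (AAU, Asn): 1 synonymous substitution.
Codon 3 (UCC, Ser): 3 synonymous substitutions.
Total: 3 + 1 + 3 = 7.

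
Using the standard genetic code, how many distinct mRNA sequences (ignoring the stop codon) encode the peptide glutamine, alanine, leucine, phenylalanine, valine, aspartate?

Gln: 2 codons.
Ala: 4 codons.
Leu: 6 codons.
Phe: 2 codons.
Val: 4 codons.
Asp: 2 codons.
2 × 4 × 6 × 2 × 4 × 2 = 768.

768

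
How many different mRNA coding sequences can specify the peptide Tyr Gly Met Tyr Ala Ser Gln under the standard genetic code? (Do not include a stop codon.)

768

Tyr: 2 codons.
Gly: 4 codons.
Met: 1 codon.
Tyr: 2 codons.
Ala: 4 codons.
Ser: 6 codons.
Gln: 2 codons.
2 × 4 × 1 × 2 × 4 × 6 × 2 = 768.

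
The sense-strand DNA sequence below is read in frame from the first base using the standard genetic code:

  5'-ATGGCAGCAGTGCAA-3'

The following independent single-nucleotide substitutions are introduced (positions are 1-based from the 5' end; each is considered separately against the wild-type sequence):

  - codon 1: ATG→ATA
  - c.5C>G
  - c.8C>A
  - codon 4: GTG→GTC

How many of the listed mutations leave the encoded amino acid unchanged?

1

Codon 1: ATG (Met) → ATA (Ile) — missense.
Codon 2: GCA (Ala) → GGA (Gly) — missense.
Codon 3: GCA (Ala) → GAA (Glu) — missense.
Codon 4: GTG (Val) → GTC (Val) — synonymous.
Synonymous: 1 of 4.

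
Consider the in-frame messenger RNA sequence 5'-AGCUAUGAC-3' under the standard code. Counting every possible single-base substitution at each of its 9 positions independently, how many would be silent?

3

Codon 1 (AGC, Ser): 1 synonymous substitution.
Codon 2 (UAU, Tyr): 1 synonymous substitution.
Codon 3 (GAC, Asp): 1 synonymous substitution.
Total: 1 + 1 + 1 = 3.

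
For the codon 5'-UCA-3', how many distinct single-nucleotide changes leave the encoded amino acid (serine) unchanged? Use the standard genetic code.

Position 1: none → 0 synonymous.
Position 2: none → 0 synonymous.
Position 3: UCU, UCC, UCG → 3 synonymous.
Total: 0 + 0 + 3 = 3.

3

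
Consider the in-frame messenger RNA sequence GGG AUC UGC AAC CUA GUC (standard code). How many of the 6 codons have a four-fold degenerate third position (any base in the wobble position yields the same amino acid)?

3

Codon 1 GGG (Gly): third position 4-fold.
Codon 2 AUC (Ile): third position 3-fold.
Codon 3 UGC (Cys): third position 2-fold.
Codon 4 AAC (Asn): third position 2-fold.
Codon 5 CUA (Leu): third position 4-fold.
Codon 6 GUC (Val): third position 4-fold.
Four-fold degenerate third positions: 3.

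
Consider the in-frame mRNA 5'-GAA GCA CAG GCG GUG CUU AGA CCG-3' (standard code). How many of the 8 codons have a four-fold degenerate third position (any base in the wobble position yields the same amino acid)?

Codon 1 GAA (Glu): third position 2-fold.
Codon 2 GCA (Ala): third position 4-fold.
Codon 3 CAG (Gln): third position 2-fold.
Codon 4 GCG (Ala): third position 4-fold.
Codon 5 GUG (Val): third position 4-fold.
Codon 6 CUU (Leu): third position 4-fold.
Codon 7 AGA (Arg): third position 2-fold.
Codon 8 CCG (Pro): third position 4-fold.
Four-fold degenerate third positions: 5.

5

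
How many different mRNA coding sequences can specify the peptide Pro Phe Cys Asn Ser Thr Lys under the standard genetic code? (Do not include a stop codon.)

Pro: 4 codons.
Phe: 2 codons.
Cys: 2 codons.
Asn: 2 codons.
Ser: 6 codons.
Thr: 4 codons.
Lys: 2 codons.
4 × 2 × 2 × 2 × 6 × 4 × 2 = 1536.

1536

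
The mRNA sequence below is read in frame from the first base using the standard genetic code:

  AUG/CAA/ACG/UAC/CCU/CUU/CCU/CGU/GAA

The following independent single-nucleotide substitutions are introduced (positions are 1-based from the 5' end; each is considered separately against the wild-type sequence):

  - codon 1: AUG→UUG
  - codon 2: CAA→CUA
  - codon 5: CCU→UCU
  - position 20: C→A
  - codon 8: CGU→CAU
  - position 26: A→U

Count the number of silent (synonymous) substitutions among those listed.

Codon 1: AUG (Met) → UUG (Leu) — missense.
Codon 2: CAA (Gln) → CUA (Leu) — missense.
Codon 5: CCU (Pro) → UCU (Ser) — missense.
Codon 7: CCU (Pro) → CAU (His) — missense.
Codon 8: CGU (Arg) → CAU (His) — missense.
Codon 9: GAA (Glu) → GUA (Val) — missense.
Synonymous: 0 of 6.

0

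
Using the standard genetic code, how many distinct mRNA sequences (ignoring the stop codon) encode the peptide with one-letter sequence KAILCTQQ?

4608

Lys: 2 codons.
Ala: 4 codons.
Ile: 3 codons.
Leu: 6 codons.
Cys: 2 codons.
Thr: 4 codons.
Gln: 2 codons.
Gln: 2 codons.
2 × 4 × 3 × 6 × 2 × 4 × 2 × 2 = 4608.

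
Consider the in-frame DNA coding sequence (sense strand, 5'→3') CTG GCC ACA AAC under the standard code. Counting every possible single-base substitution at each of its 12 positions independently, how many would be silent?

Codon 1 (CTG, Leu): 4 synonymous substitutions.
Codon 2 (GCC, Ala): 3 synonymous substitutions.
Codon 3 (ACA, Thr): 3 synonymous substitutions.
Codon 4 (AAC, Asn): 1 synonymous substitution.
Total: 4 + 3 + 3 + 1 = 11.

11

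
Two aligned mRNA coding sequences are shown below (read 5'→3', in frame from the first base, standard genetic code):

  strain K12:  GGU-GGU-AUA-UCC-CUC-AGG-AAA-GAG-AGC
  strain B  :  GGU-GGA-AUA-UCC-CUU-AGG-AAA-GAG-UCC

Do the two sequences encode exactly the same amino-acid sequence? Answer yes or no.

yes

Codon 1: GGU Gly / GGU Gly — identical.
Codon 2: GGU Gly / GGA Gly — synonymous.
Codon 3: AUA Ile / AUA Ile — identical.
Codon 4: UCC Ser / UCC Ser — identical.
Codon 5: CUC Leu / CUU Leu — synonymous.
Codon 6: AGG Arg / AGG Arg — identical.
Codon 7: AAA Lys / AAA Lys — identical.
Codon 8: GAG Glu / GAG Glu — identical.
Codon 9: AGC Ser / UCC Ser — synonymous.
Nonsynonymous differences: 0 → same protein.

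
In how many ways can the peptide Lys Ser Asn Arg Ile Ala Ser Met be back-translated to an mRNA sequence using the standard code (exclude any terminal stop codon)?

10368

Lys: 2 codons.
Ser: 6 codons.
Asn: 2 codons.
Arg: 6 codons.
Ile: 3 codons.
Ala: 4 codons.
Ser: 6 codons.
Met: 1 codon.
2 × 6 × 2 × 6 × 3 × 4 × 6 × 1 = 10368.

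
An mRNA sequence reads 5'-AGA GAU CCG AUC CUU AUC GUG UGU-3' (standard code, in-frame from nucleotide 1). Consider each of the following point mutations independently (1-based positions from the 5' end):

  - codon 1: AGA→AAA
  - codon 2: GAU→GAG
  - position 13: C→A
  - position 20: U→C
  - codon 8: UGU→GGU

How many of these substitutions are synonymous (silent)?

0

Codon 1: AGA (Arg) → AAA (Lys) — missense.
Codon 2: GAU (Asp) → GAG (Glu) — missense.
Codon 5: CUU (Leu) → AUU (Ile) — missense.
Codon 7: GUG (Val) → GCG (Ala) — missense.
Codon 8: UGU (Cys) → GGU (Gly) — missense.
Synonymous: 0 of 5.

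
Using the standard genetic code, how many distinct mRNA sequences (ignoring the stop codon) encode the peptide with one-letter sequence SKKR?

Ser: 6 codons.
Lys: 2 codons.
Lys: 2 codons.
Arg: 6 codons.
6 × 2 × 2 × 6 = 144.

144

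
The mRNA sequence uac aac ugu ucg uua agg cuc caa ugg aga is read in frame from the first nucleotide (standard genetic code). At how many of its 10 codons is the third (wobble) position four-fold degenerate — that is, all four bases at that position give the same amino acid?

2

Codon 1 UAC (Tyr): third position 2-fold.
Codon 2 AAC (Asn): third position 2-fold.
Codon 3 UGU (Cys): third position 2-fold.
Codon 4 UCG (Ser): third position 4-fold.
Codon 5 UUA (Leu): third position 2-fold.
Codon 6 AGG (Arg): third position 2-fold.
Codon 7 CUC (Leu): third position 4-fold.
Codon 8 CAA (Gln): third position 2-fold.
Codon 9 UGG (Trp): third position 1-fold.
Codon 10 AGA (Arg): third position 2-fold.
Four-fold degenerate third positions: 2.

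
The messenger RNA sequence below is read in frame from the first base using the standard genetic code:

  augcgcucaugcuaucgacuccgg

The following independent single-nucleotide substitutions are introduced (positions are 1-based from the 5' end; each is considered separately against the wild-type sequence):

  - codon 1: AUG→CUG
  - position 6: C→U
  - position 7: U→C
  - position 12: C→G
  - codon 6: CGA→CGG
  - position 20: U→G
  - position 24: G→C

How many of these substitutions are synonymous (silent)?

3

Codon 1: AUG (Met) → CUG (Leu) — missense.
Codon 2: CGC (Arg) → CGU (Arg) — synonymous.
Codon 3: UCA (Ser) → CCA (Pro) — missense.
Codon 4: UGC (Cys) → UGG (Trp) — missense.
Codon 6: CGA (Arg) → CGG (Arg) — synonymous.
Codon 7: CUC (Leu) → CGC (Arg) — missense.
Codon 8: CGG (Arg) → CGC (Arg) — synonymous.
Synonymous: 3 of 7.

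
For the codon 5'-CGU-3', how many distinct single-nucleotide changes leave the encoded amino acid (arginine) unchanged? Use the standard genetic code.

Position 1: none → 0 synonymous.
Position 2: none → 0 synonymous.
Position 3: CGC, CGA, CGG → 3 synonymous.
Total: 0 + 0 + 3 = 3.

3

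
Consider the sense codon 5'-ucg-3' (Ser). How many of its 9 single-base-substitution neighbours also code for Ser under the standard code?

3

Position 1: none → 0 synonymous.
Position 2: none → 0 synonymous.
Position 3: UCU, UCC, UCA → 3 synonymous.
Total: 0 + 0 + 3 = 3.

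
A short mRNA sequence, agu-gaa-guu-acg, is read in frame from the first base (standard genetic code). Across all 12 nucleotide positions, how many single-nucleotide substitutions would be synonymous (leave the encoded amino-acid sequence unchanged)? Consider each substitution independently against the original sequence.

Codon 1 (AGU, Ser): 1 synonymous substitution.
Codon 2 (GAA, Glu): 1 synonymous substitution.
Codon 3 (GUU, Val): 3 synonymous substitutions.
Codon 4 (ACG, Thr): 3 synonymous substitutions.
Total: 1 + 1 + 3 + 3 = 8.

8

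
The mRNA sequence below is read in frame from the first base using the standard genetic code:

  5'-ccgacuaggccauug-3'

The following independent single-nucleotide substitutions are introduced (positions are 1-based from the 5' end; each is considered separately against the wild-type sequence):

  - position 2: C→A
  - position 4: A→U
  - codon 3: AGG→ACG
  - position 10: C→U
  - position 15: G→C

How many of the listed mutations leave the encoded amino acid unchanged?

0

Codon 1: CCG (Pro) → CAG (Gln) — missense.
Codon 2: ACU (Thr) → UCU (Ser) — missense.
Codon 3: AGG (Arg) → ACG (Thr) — missense.
Codon 4: CCA (Pro) → UCA (Ser) — missense.
Codon 5: UUG (Leu) → UUC (Phe) — missense.
Synonymous: 0 of 5.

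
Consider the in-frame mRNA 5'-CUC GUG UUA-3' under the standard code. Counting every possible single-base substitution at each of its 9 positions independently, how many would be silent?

Codon 1 (CUC, Leu): 3 synonymous substitutions.
Codon 2 (GUG, Val): 3 synonymous substitutions.
Codon 3 (UUA, Leu): 2 synonymous substitutions.
Total: 3 + 3 + 2 = 8.

8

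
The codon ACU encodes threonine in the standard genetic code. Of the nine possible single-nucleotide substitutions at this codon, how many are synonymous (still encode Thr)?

3

Position 1: none → 0 synonymous.
Position 2: none → 0 synonymous.
Position 3: ACC, ACA, ACG → 3 synonymous.
Total: 0 + 0 + 3 = 3.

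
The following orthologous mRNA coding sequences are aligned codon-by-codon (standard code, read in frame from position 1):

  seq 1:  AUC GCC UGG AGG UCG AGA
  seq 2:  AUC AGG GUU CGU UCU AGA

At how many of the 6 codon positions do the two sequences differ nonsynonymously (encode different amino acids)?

Codon 1: AUC Ile / AUC Ile — identical.
Codon 2: GCC Ala / AGG Arg — nonsynonymous.
Codon 3: UGG Trp / GUU Val — nonsynonymous.
Codon 4: AGG Arg / CGU Arg — synonymous.
Codon 5: UCG Ser / UCU Ser — synonymous.
Codon 6: AGA Arg / AGA Arg — identical.
Nonsynonymous differences: 2.

2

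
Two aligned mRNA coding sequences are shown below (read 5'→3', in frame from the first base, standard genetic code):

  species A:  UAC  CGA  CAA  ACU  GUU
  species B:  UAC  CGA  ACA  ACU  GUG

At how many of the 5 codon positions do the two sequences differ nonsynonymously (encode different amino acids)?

1

Codon 1: UAC Tyr / UAC Tyr — identical.
Codon 2: CGA Arg / CGA Arg — identical.
Codon 3: CAA Gln / ACA Thr — nonsynonymous.
Codon 4: ACU Thr / ACU Thr — identical.
Codon 5: GUU Val / GUG Val — synonymous.
Nonsynonymous differences: 1.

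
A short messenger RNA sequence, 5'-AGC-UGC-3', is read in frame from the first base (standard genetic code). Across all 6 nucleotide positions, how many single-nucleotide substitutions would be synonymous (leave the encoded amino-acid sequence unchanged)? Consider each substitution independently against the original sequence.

2

Codon 1 (AGC, Ser): 1 synonymous substitution.
Codon 2 (UGC, Cys): 1 synonymous substitution.
Total: 1 + 1 = 2.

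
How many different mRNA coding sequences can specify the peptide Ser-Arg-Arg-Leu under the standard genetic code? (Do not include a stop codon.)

1296

Ser: 6 codons.
Arg: 6 codons.
Arg: 6 codons.
Leu: 6 codons.
6 × 6 × 6 × 6 = 1296.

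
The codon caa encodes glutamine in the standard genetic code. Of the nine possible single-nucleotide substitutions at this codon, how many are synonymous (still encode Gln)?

1

Position 1: none → 0 synonymous.
Position 2: none → 0 synonymous.
Position 3: CAG → 1 synonymous.
Total: 0 + 0 + 1 = 1.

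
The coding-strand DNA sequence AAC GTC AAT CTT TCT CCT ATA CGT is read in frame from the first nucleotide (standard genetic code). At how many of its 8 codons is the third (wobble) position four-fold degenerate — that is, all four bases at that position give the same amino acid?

5

Codon 1 AAC (Asn): third position 2-fold.
Codon 2 GTC (Val): third position 4-fold.
Codon 3 AAT (Asn): third position 2-fold.
Codon 4 CTT (Leu): third position 4-fold.
Codon 5 TCT (Ser): third position 4-fold.
Codon 6 CCT (Pro): third position 4-fold.
Codon 7 ATA (Ile): third position 3-fold.
Codon 8 CGT (Arg): third position 4-fold.
Four-fold degenerate third positions: 5.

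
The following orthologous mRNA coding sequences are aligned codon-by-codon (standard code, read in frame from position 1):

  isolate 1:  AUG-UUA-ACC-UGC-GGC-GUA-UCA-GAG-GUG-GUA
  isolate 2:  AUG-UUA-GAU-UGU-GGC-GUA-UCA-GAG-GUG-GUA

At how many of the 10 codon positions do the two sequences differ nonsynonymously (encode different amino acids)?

1

Codon 1: AUG Met / AUG Met — identical.
Codon 2: UUA Leu / UUA Leu — identical.
Codon 3: ACC Thr / GAU Asp — nonsynonymous.
Codon 4: UGC Cys / UGU Cys — synonymous.
Codon 5: GGC Gly / GGC Gly — identical.
Codon 6: GUA Val / GUA Val — identical.
Codon 7: UCA Ser / UCA Ser — identical.
Codon 8: GAG Glu / GAG Glu — identical.
Codon 9: GUG Val / GUG Val — identical.
Codon 10: GUA Val / GUA Val — identical.
Nonsynonymous differences: 1.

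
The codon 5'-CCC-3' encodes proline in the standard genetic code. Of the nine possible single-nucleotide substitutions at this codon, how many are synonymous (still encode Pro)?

3

Position 1: none → 0 synonymous.
Position 2: none → 0 synonymous.
Position 3: CCT, CCA, CCG → 3 synonymous.
Total: 0 + 0 + 3 = 3.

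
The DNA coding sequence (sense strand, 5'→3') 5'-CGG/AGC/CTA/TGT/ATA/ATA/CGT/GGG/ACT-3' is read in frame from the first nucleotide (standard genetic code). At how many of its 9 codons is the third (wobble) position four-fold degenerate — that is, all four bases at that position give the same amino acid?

5

Codon 1 CGG (Arg): third position 4-fold.
Codon 2 AGC (Ser): third position 2-fold.
Codon 3 CTA (Leu): third position 4-fold.
Codon 4 TGT (Cys): third position 2-fold.
Codon 5 ATA (Ile): third position 3-fold.
Codon 6 ATA (Ile): third position 3-fold.
Codon 7 CGT (Arg): third position 4-fold.
Codon 8 GGG (Gly): third position 4-fold.
Codon 9 ACT (Thr): third position 4-fold.
Four-fold degenerate third positions: 5.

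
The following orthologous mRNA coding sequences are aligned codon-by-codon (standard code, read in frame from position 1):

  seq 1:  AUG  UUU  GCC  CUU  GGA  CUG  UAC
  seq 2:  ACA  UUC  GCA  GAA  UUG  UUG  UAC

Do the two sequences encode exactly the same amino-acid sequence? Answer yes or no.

Codon 1: AUG Met / ACA Thr — nonsynonymous.
Codon 2: UUU Phe / UUC Phe — synonymous.
Codon 3: GCC Ala / GCA Ala — synonymous.
Codon 4: CUU Leu / GAA Glu — nonsynonymous.
Codon 5: GGA Gly / UUG Leu — nonsynonymous.
Codon 6: CUG Leu / UUG Leu — synonymous.
Codon 7: UAC Tyr / UAC Tyr — identical.
Nonsynonymous differences: 3 → different protein.

no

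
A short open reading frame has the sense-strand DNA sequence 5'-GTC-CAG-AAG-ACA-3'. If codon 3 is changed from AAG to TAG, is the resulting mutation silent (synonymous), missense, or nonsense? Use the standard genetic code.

nonsense

Position 7 falls in codon 3: AAG → Lys.
After the substitution the codon is TAG → Stop.
The new codon is a stop codon, so this is a nonsense mutation.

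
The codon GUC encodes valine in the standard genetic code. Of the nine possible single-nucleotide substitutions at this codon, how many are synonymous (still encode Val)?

Position 1: none → 0 synonymous.
Position 2: none → 0 synonymous.
Position 3: GUU, GUA, GUG → 3 synonymous.
Total: 0 + 0 + 3 = 3.

3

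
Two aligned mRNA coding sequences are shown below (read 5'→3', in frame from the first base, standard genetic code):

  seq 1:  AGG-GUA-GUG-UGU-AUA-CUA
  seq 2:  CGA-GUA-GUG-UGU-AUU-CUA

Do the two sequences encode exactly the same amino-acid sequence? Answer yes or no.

yes

Codon 1: AGG Arg / CGA Arg — synonymous.
Codon 2: GUA Val / GUA Val — identical.
Codon 3: GUG Val / GUG Val — identical.
Codon 4: UGU Cys / UGU Cys — identical.
Codon 5: AUA Ile / AUU Ile — synonymous.
Codon 6: CUA Leu / CUA Leu — identical.
Nonsynonymous differences: 0 → same protein.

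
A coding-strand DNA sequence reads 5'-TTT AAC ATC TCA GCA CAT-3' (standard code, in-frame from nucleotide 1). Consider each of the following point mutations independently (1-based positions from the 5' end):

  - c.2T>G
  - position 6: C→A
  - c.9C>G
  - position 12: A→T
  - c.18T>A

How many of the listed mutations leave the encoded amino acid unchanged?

1

Codon 1: TTT (Phe) → TGT (Cys) — missense.
Codon 2: AAC (Asn) → AAA (Lys) — missense.
Codon 3: ATC (Ile) → ATG (Met) — missense.
Codon 4: TCA (Ser) → TCT (Ser) — synonymous.
Codon 6: CAT (His) → CAA (Gln) — missense.
Synonymous: 1 of 5.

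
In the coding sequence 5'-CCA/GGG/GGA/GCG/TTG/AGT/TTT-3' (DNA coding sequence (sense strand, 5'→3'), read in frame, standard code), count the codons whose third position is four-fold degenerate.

Codon 1 CCA (Pro): third position 4-fold.
Codon 2 GGG (Gly): third position 4-fold.
Codon 3 GGA (Gly): third position 4-fold.
Codon 4 GCG (Ala): third position 4-fold.
Codon 5 TTG (Leu): third position 2-fold.
Codon 6 AGT (Ser): third position 2-fold.
Codon 7 TTT (Phe): third position 2-fold.
Four-fold degenerate third positions: 4.

4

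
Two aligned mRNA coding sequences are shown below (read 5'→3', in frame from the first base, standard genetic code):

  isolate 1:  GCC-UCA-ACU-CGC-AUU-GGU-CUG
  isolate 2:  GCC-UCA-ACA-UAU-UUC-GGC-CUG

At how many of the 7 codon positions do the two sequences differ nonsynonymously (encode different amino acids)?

Codon 1: GCC Ala / GCC Ala — identical.
Codon 2: UCA Ser / UCA Ser — identical.
Codon 3: ACU Thr / ACA Thr — synonymous.
Codon 4: CGC Arg / UAU Tyr — nonsynonymous.
Codon 5: AUU Ile / UUC Phe — nonsynonymous.
Codon 6: GGU Gly / GGC Gly — synonymous.
Codon 7: CUG Leu / CUG Leu — identical.
Nonsynonymous differences: 2.

2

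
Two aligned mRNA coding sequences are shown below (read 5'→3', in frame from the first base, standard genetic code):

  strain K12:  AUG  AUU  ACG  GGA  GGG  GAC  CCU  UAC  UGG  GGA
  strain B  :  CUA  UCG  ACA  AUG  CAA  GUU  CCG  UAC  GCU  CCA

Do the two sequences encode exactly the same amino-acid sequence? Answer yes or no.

Codon 1: AUG Met / CUA Leu — nonsynonymous.
Codon 2: AUU Ile / UCG Ser — nonsynonymous.
Codon 3: ACG Thr / ACA Thr — synonymous.
Codon 4: GGA Gly / AUG Met — nonsynonymous.
Codon 5: GGG Gly / CAA Gln — nonsynonymous.
Codon 6: GAC Asp / GUU Val — nonsynonymous.
Codon 7: CCU Pro / CCG Pro — synonymous.
Codon 8: UAC Tyr / UAC Tyr — identical.
Codon 9: UGG Trp / GCU Ala — nonsynonymous.
Codon 10: GGA Gly / CCA Pro — nonsynonymous.
Nonsynonymous differences: 7 → different protein.

no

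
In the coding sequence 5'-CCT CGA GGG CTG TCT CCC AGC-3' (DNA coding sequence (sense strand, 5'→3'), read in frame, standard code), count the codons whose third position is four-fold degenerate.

6

Codon 1 CCT (Pro): third position 4-fold.
Codon 2 CGA (Arg): third position 4-fold.
Codon 3 GGG (Gly): third position 4-fold.
Codon 4 CTG (Leu): third position 4-fold.
Codon 5 TCT (Ser): third position 4-fold.
Codon 6 CCC (Pro): third position 4-fold.
Codon 7 AGC (Ser): third position 2-fold.
Four-fold degenerate third positions: 6.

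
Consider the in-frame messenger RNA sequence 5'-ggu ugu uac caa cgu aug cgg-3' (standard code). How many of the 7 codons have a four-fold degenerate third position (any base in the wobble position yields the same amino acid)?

Codon 1 GGU (Gly): third position 4-fold.
Codon 2 UGU (Cys): third position 2-fold.
Codon 3 UAC (Tyr): third position 2-fold.
Codon 4 CAA (Gln): third position 2-fold.
Codon 5 CGU (Arg): third position 4-fold.
Codon 6 AUG (Met): third position 1-fold.
Codon 7 CGG (Arg): third position 4-fold.
Four-fold degenerate third positions: 3.

3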